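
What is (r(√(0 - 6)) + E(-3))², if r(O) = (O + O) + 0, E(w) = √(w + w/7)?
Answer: -192/7 - 48*√7/7 ≈ -45.571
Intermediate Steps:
E(w) = 2*√14*√w/7 (E(w) = √(w + w*(⅐)) = √(w + w/7) = √(8*w/7) = 2*√14*√w/7)
r(O) = 2*O (r(O) = 2*O + 0 = 2*O)
(r(√(0 - 6)) + E(-3))² = (2*√(0 - 6) + 2*√14*√(-3)/7)² = (2*√(-6) + 2*√14*(I*√3)/7)² = (2*(I*√6) + 2*I*√42/7)² = (2*I*√6 + 2*I*√42/7)²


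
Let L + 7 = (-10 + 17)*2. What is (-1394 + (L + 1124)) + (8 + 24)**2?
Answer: 761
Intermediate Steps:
L = 7 (L = -7 + (-10 + 17)*2 = -7 + 7*2 = -7 + 14 = 7)
(-1394 + (L + 1124)) + (8 + 24)**2 = (-1394 + (7 + 1124)) + (8 + 24)**2 = (-1394 + 1131) + 32**2 = -263 + 1024 = 761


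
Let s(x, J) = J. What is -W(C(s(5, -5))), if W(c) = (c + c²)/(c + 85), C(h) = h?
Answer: -¼ ≈ -0.25000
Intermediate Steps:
W(c) = (c + c²)/(85 + c)
-W(C(s(5, -5))) = -(-5)*(1 - 5)/(85 - 5) = -(-5)*(-4)/80 = -1*¼ = -¼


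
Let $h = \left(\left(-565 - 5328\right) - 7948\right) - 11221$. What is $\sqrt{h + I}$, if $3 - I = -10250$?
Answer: $i \sqrt{14809} \approx 121.69 i$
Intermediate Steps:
$I = 10253$ ($I = 3 - -10250 = 3 + 10250 = 10253$)
$h = -25062$ ($h = \left(-5893 - 7948\right) - 11221 = -13841 - 11221 = -25062$)
$\sqrt{h + I} = \sqrt{-25062 + 10253} = \sqrt{-14809} = i \sqrt{14809}$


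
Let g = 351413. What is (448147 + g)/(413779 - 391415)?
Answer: 199890/5591 ≈ 35.752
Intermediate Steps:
(448147 + g)/(413779 - 391415) = (448147 + 351413)/(413779 - 391415) = 799560/22364 = 799560*(1/22364) = 199890/5591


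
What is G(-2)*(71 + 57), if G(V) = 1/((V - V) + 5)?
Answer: 128/5 ≈ 25.600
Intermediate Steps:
G(V) = ⅕ (G(V) = 1/(0 + 5) = 1/5 = ⅕)
G(-2)*(71 + 57) = (71 + 57)/5 = (⅕)*128 = 128/5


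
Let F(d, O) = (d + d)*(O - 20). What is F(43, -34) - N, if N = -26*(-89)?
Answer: -6958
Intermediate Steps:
N = 2314
F(d, O) = 2*d*(-20 + O) (F(d, O) = (2*d)*(-20 + O) = 2*d*(-20 + O))
F(43, -34) - N = 2*43*(-20 - 34) - 1*2314 = 2*43*(-54) - 2314 = -4644 - 2314 = -6958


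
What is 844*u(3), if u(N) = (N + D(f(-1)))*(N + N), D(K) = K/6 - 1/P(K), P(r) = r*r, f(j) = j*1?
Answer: 9284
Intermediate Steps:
f(j) = j
P(r) = r**2
D(K) = -1/K**2 + K/6 (D(K) = K/6 - 1/(K**2) = K*(1/6) - 1/K**2 = K/6 - 1/K**2 = -1/K**2 + K/6)
u(N) = 2*N*(-7/6 + N) (u(N) = (N + (-1/(-1)**2 + (1/6)*(-1)))*(N + N) = (N + (-1*1 - 1/6))*(2*N) = (N + (-1 - 1/6))*(2*N) = (N - 7/6)*(2*N) = (-7/6 + N)*(2*N) = 2*N*(-7/6 + N))
844*u(3) = 844*((1/3)*3*(-7 + 6*3)) = 844*((1/3)*3*(-7 + 18)) = 844*((1/3)*3*11) = 844*11 = 9284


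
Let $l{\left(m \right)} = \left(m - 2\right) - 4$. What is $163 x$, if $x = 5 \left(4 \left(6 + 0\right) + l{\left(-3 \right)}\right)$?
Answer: $12225$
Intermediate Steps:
$l{\left(m \right)} = -6 + m$ ($l{\left(m \right)} = \left(-2 + m\right) - 4 = -6 + m$)
$x = 75$ ($x = 5 \left(4 \left(6 + 0\right) - 9\right) = 5 \left(4 \cdot 6 - 9\right) = 5 \left(24 - 9\right) = 5 \cdot 15 = 75$)
$163 x = 163 \cdot 75 = 12225$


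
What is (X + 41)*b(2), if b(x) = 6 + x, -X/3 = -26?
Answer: 952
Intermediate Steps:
X = 78 (X = -3*(-26) = 78)
(X + 41)*b(2) = (78 + 41)*(6 + 2) = 119*8 = 952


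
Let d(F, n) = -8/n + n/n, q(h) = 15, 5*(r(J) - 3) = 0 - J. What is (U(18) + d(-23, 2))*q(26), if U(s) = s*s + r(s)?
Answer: 4806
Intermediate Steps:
r(J) = 3 - J/5 (r(J) = 3 + (0 - J)/5 = 3 + (-J)/5 = 3 - J/5)
U(s) = 3 + s**2 - s/5 (U(s) = s*s + (3 - s/5) = s**2 + (3 - s/5) = 3 + s**2 - s/5)
d(F, n) = 1 - 8/n (d(F, n) = -8/n + 1 = 1 - 8/n)
(U(18) + d(-23, 2))*q(26) = ((3 + 18**2 - 1/5*18) + (-8 + 2)/2)*15 = ((3 + 324 - 18/5) + (1/2)*(-6))*15 = (1617/5 - 3)*15 = (1602/5)*15 = 4806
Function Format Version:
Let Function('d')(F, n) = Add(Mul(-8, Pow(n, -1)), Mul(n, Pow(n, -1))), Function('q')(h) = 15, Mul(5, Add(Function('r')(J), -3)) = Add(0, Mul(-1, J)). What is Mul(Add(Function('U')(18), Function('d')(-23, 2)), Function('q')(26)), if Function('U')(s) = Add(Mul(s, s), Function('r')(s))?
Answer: 4806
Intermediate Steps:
Function('r')(J) = Add(3, Mul(Rational(-1, 5), J)) (Function('r')(J) = Add(3, Mul(Rational(1, 5), Add(0, Mul(-1, J)))) = Add(3, Mul(Rational(1, 5), Mul(-1, J))) = Add(3, Mul(Rational(-1, 5), J)))
Function('U')(s) = Add(3, Pow(s, 2), Mul(Rational(-1, 5), s)) (Function('U')(s) = Add(Mul(s, s), Add(3, Mul(Rational(-1, 5), s))) = Add(Pow(s, 2), Add(3, Mul(Rational(-1, 5), s))) = Add(3, Pow(s, 2), Mul(Rational(-1, 5), s)))
Function('d')(F, n) = Add(1, Mul(-8, Pow(n, -1))) (Function('d')(F, n) = Add(Mul(-8, Pow(n, -1)), 1) = Add(1, Mul(-8, Pow(n, -1))))
Mul(Add(Function('U')(18), Function('d')(-23, 2)), Function('q')(26)) = Mul(Add(Add(3, Pow(18, 2), Mul(Rational(-1, 5), 18)), Mul(Pow(2, -1), Add(-8, 2))), 15) = Mul(Add(Add(3, 324, Rational(-18, 5)), Mul(Rational(1, 2), -6)), 15) = Mul(Add(Rational(1617, 5), -3), 15) = Mul(Rational(1602, 5), 15) = 4806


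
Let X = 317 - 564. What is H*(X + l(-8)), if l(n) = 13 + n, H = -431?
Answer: 104302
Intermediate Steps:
X = -247
H*(X + l(-8)) = -431*(-247 + (13 - 8)) = -431*(-247 + 5) = -431*(-242) = 104302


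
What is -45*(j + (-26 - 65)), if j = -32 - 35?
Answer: 7110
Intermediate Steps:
j = -67
-45*(j + (-26 - 65)) = -45*(-67 + (-26 - 65)) = -45*(-67 - 91) = -45*(-158) = 7110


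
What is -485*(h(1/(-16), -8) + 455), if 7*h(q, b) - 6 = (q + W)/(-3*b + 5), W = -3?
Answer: -718078875/3248 ≈ -2.2108e+5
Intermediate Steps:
h(q, b) = 6/7 + (-3 + q)/(7*(5 - 3*b)) (h(q, b) = 6/7 + ((q - 3)/(-3*b + 5))/7 = 6/7 + ((-3 + q)/(5 - 3*b))/7 = 6/7 + (-3 + q)/(7*(5 - 3*b)))
-485*(h(1/(-16), -8) + 455) = -485*((-27 - 1/(-16) + 18*(-8))/(7*(-5 + 3*(-8))) + 455) = -485*((-27 - 1*(-1/16) - 144)/(7*(-5 - 24)) + 455) = -485*((1/7)*(-27 + 1/16 - 144)/(-29) + 455) = -485*((1/7)*(-1/29)*(-2735/16) + 455) = -485*(2735/3248 + 455) = -485*1480575/3248 = -718078875/3248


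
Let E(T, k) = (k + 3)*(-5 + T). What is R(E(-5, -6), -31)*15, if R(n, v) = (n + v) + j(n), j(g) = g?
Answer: 435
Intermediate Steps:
E(T, k) = (-5 + T)*(3 + k) (E(T, k) = (3 + k)*(-5 + T) = (-5 + T)*(3 + k))
R(n, v) = v + 2*n (R(n, v) = (n + v) + n = v + 2*n)
R(E(-5, -6), -31)*15 = (-31 + 2*(-15 - 5*(-6) + 3*(-5) - 5*(-6)))*15 = (-31 + 2*(-15 + 30 - 15 + 30))*15 = (-31 + 2*30)*15 = (-31 + 60)*15 = 29*15 = 435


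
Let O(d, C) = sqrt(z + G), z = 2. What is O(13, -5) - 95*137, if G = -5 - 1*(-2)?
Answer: -13015 + I ≈ -13015.0 + 1.0*I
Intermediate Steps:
G = -3 (G = -5 + 2 = -3)
O(d, C) = I (O(d, C) = sqrt(2 - 3) = sqrt(-1) = I)
O(13, -5) - 95*137 = I - 95*137 = I - 13015 = -13015 + I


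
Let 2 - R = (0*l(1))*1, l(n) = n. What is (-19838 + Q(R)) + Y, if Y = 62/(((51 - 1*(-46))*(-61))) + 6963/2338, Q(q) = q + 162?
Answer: -272127998489/13833946 ≈ -19671.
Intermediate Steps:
R = 2 (R = 2 - 0*1 = 2 - 0 = 2 - 1*0 = 2 + 0 = 2)
Q(q) = 162 + q
Y = 41055115/13833946 (Y = 62/(((51 + 46)*(-61))) + 6963*(1/2338) = 62/((97*(-61))) + 6963/2338 = 62/(-5917) + 6963/2338 = 62*(-1/5917) + 6963/2338 = -62/5917 + 6963/2338 = 41055115/13833946 ≈ 2.9677)
(-19838 + Q(R)) + Y = (-19838 + (162 + 2)) + 41055115/13833946 = (-19838 + 164) + 41055115/13833946 = -19674 + 41055115/13833946 = -272127998489/13833946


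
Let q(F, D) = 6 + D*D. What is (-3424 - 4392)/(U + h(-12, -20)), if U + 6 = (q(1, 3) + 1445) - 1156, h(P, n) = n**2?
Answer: -3908/349 ≈ -11.198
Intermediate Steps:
q(F, D) = 6 + D**2
U = 298 (U = -6 + (((6 + 3**2) + 1445) - 1156) = -6 + (((6 + 9) + 1445) - 1156) = -6 + ((15 + 1445) - 1156) = -6 + (1460 - 1156) = -6 + 304 = 298)
(-3424 - 4392)/(U + h(-12, -20)) = (-3424 - 4392)/(298 + (-20)**2) = -7816/(298 + 400) = -7816/698 = -7816*1/698 = -3908/349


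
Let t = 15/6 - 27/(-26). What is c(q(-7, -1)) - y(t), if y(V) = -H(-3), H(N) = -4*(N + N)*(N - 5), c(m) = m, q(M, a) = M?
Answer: -199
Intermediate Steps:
H(N) = -8*N*(-5 + N) (H(N) = -4*2*N*(-5 + N) = -8*N*(-5 + N))
t = 46/13 (t = 15*(⅙) - 27*(-1/26) = 5/2 + 27/26 = 46/13 ≈ 3.5385)
y(V) = 192 (y(V) = -8*(-3)*(5 - 1*(-3)) = -8*(-3)*(5 + 3) = -8*(-3)*8 = -1*(-192) = 192)
c(q(-7, -1)) - y(t) = -7 - 1*192 = -7 - 192 = -199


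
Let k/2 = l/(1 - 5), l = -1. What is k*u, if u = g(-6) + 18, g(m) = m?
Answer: 6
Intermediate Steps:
k = 1/2 (k = 2*(-1/(1 - 5)) = 2*(-1/(-4)) = 2*(-1/4*(-1)) = 2*(1/4) = 1/2 ≈ 0.50000)
u = 12 (u = -6 + 18 = 12)
k*u = (1/2)*12 = 6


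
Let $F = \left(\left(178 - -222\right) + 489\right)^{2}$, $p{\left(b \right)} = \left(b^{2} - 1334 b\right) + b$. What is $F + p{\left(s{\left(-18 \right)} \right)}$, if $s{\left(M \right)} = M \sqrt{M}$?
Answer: $784489 + 71982 i \sqrt{2} \approx 7.8449 \cdot 10^{5} + 1.018 \cdot 10^{5} i$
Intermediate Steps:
$s{\left(M \right)} = M^{\frac{3}{2}}$
$p{\left(b \right)} = b^{2} - 1333 b$
$F = 790321$ ($F = \left(\left(178 + 222\right) + 489\right)^{2} = \left(400 + 489\right)^{2} = 889^{2} = 790321$)
$F + p{\left(s{\left(-18 \right)} \right)} = 790321 + \left(-18\right)^{\frac{3}{2}} \left(-1333 + \left(-18\right)^{\frac{3}{2}}\right) = 790321 + - 54 i \sqrt{2} \left(-1333 - 54 i \sqrt{2}\right) = 790321 - 54 i \sqrt{2} \left(-1333 - 54 i \sqrt{2}\right)$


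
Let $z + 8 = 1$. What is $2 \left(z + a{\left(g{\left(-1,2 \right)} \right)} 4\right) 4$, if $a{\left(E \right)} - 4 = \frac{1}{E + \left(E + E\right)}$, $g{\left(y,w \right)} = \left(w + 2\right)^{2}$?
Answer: $\frac{218}{3} \approx 72.667$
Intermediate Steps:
$z = -7$ ($z = -8 + 1 = -7$)
$g{\left(y,w \right)} = \left(2 + w\right)^{2}$
$a{\left(E \right)} = 4 + \frac{1}{3 E}$ ($a{\left(E \right)} = 4 + \frac{1}{E + \left(E + E\right)} = 4 + \frac{1}{E + 2 E} = 4 + \frac{1}{3 E}$)
$2 \left(z + a{\left(g{\left(-1,2 \right)} \right)} 4\right) 4 = 2 \left(-7 + \left(4 + \frac{1}{3 \left(2 + 2\right)^{2}}\right) 4\right) 4 = 2 \left(-7 + \left(4 + \frac{1}{3 \cdot 4^{2}}\right) 4\right) 4 = 2 \left(-7 + \left(4 + \frac{1}{3 \cdot 16}\right) 4\right) 4 = 2 \left(-7 + \left(4 + \frac{1}{3} \cdot \frac{1}{16}\right) 4\right) 4 = 2 \left(-7 + \left(4 + \frac{1}{48}\right) 4\right) 4 = 2 \left(-7 + \frac{193}{48} \cdot 4\right) 4 = 2 \left(-7 + \frac{193}{12}\right) 4 = 2 \cdot \frac{109}{12} \cdot 4 = \frac{109}{6} \cdot 4 = \frac{218}{3}$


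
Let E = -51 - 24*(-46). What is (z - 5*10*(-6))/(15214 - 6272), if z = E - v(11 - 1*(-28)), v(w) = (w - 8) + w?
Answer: 1283/8942 ≈ 0.14348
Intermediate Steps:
E = 1053 (E = -51 + 1104 = 1053)
v(w) = -8 + 2*w (v(w) = (-8 + w) + w = -8 + 2*w)
z = 983 (z = 1053 - (-8 + 2*(11 - 1*(-28))) = 1053 - (-8 + 2*(11 + 28)) = 1053 - (-8 + 2*39) = 1053 - (-8 + 78) = 1053 - 1*70 = 1053 - 70 = 983)
(z - 5*10*(-6))/(15214 - 6272) = (983 - 5*10*(-6))/(15214 - 6272) = (983 - 50*(-6))/8942 = (983 + 300)*(1/8942) = 1283*(1/8942) = 1283/8942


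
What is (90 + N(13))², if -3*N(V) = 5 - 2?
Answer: 7921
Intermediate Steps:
N(V) = -1 (N(V) = -(5 - 2)/3 = -⅓*3 = -1)
(90 + N(13))² = (90 - 1)² = 89² = 7921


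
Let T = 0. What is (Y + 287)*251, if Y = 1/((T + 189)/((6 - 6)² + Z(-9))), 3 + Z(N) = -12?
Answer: 4537076/63 ≈ 72017.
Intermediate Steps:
Z(N) = -15 (Z(N) = -3 - 12 = -15)
Y = -5/63 (Y = 1/((0 + 189)/((6 - 6)² - 15)) = 1/(189/(0² - 15)) = 1/(189/(0 - 15)) = 1/(189/(-15)) = 1/(189*(-1/15)) = 1/(-63/5) = -5/63 ≈ -0.079365)
(Y + 287)*251 = (-5/63 + 287)*251 = (18076/63)*251 = 4537076/63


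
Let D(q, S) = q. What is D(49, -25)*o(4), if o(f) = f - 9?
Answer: -245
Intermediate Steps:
o(f) = -9 + f
D(49, -25)*o(4) = 49*(-9 + 4) = 49*(-5) = -245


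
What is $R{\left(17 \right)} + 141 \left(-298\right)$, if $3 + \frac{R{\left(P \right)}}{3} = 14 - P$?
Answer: $-42036$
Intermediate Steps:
$R{\left(P \right)} = 33 - 3 P$ ($R{\left(P \right)} = -9 + 3 \left(14 - P\right) = -9 - \left(-42 + 3 P\right) = 33 - 3 P$)
$R{\left(17 \right)} + 141 \left(-298\right) = \left(33 - 51\right) + 141 \left(-298\right) = \left(33 - 51\right) - 42018 = -18 - 42018 = -42036$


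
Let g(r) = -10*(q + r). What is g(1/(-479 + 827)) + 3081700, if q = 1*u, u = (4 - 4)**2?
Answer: 536215795/174 ≈ 3.0817e+6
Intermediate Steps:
u = 0 (u = 0**2 = 0)
q = 0 (q = 1*0 = 0)
g(r) = -10*r (g(r) = -10*(0 + r) = -10*r)
g(1/(-479 + 827)) + 3081700 = -10/(-479 + 827) + 3081700 = -10/348 + 3081700 = -10*1/348 + 3081700 = -5/174 + 3081700 = 536215795/174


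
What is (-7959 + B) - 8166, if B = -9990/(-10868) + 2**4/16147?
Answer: -1414771876541/87742798 ≈ -16124.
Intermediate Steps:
B = 80741209/87742798 (B = -9990*(-1/10868) + 16*(1/16147) = 4995/5434 + 16/16147 = 80741209/87742798 ≈ 0.92020)
(-7959 + B) - 8166 = (-7959 + 80741209/87742798) - 8166 = -698264188073/87742798 - 8166 = -1414771876541/87742798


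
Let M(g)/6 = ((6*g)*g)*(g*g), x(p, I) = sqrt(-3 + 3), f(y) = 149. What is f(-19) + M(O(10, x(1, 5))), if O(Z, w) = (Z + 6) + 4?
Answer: 5760149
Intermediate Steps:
x(p, I) = 0 (x(p, I) = sqrt(0) = 0)
O(Z, w) = 10 + Z (O(Z, w) = (6 + Z) + 4 = 10 + Z)
M(g) = 36*g**4 (M(g) = 6*(((6*g)*g)*(g*g)) = 6*((6*g**2)*g**2) = 6*(6*g**4) = 36*g**4)
f(-19) + M(O(10, x(1, 5))) = 149 + 36*(10 + 10)**4 = 149 + 36*20**4 = 149 + 36*160000 = 149 + 5760000 = 5760149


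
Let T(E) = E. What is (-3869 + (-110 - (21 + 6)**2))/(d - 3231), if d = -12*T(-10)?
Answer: 4708/3111 ≈ 1.5133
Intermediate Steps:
d = 120 (d = -12*(-10) = 120)
(-3869 + (-110 - (21 + 6)**2))/(d - 3231) = (-3869 + (-110 - (21 + 6)**2))/(120 - 3231) = (-3869 + (-110 - 1*27**2))/(-3111) = (-3869 + (-110 - 1*729))*(-1/3111) = (-3869 + (-110 - 729))*(-1/3111) = (-3869 - 839)*(-1/3111) = -4708*(-1/3111) = 4708/3111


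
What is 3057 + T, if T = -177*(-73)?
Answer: 15978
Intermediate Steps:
T = 12921
3057 + T = 3057 + 12921 = 15978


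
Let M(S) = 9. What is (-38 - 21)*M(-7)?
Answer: -531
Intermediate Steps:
(-38 - 21)*M(-7) = (-38 - 21)*9 = -59*9 = -531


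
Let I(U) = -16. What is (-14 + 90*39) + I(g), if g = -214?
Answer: 3480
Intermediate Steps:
(-14 + 90*39) + I(g) = (-14 + 90*39) - 16 = (-14 + 3510) - 16 = 3496 - 16 = 3480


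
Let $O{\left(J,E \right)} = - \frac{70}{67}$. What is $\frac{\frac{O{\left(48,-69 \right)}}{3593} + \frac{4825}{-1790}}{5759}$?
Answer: $- \frac{17871575}{38178492214} \approx -0.00046811$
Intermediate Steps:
$O{\left(J,E \right)} = - \frac{70}{67}$ ($O{\left(J,E \right)} = \left(-70\right) \frac{1}{67} = - \frac{70}{67}$)
$\frac{\frac{O{\left(48,-69 \right)}}{3593} + \frac{4825}{-1790}}{5759} = \frac{- \frac{70}{67 \cdot 3593} + \frac{4825}{-1790}}{5759} = \left(\left(- \frac{70}{67}\right) \frac{1}{3593} + 4825 \left(- \frac{1}{1790}\right)\right) \frac{1}{5759} = \left(- \frac{70}{240731} - \frac{965}{358}\right) \frac{1}{5759} = \left(- \frac{232330475}{86181698}\right) \frac{1}{5759} = - \frac{17871575}{38178492214}$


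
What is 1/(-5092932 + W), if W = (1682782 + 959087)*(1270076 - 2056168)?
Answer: -1/2076757178880 ≈ -4.8152e-13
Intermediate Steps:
W = -2076752085948 (W = 2641869*(-786092) = -2076752085948)
1/(-5092932 + W) = 1/(-5092932 - 2076752085948) = 1/(-2076757178880) = -1/2076757178880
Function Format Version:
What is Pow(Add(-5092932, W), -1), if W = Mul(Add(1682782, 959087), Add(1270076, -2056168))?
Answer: Rational(-1, 2076757178880) ≈ -4.8152e-13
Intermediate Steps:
W = -2076752085948 (W = Mul(2641869, -786092) = -2076752085948)
Pow(Add(-5092932, W), -1) = Pow(Add(-5092932, -2076752085948), -1) = Pow(-2076757178880, -1) = Rational(-1, 2076757178880)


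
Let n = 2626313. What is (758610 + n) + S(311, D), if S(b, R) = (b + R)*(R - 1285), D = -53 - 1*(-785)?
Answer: 2808144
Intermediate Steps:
D = 732 (D = -53 + 785 = 732)
S(b, R) = (-1285 + R)*(R + b) (S(b, R) = (R + b)*(-1285 + R) = (-1285 + R)*(R + b))
(758610 + n) + S(311, D) = (758610 + 2626313) + (732² - 1285*732 - 1285*311 + 732*311) = 3384923 + (535824 - 940620 - 399635 + 227652) = 3384923 - 576779 = 2808144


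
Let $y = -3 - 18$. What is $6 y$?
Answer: $-126$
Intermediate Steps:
$y = -21$ ($y = -3 - 18 = -21$)
$6 y = 6 \left(-21\right) = -126$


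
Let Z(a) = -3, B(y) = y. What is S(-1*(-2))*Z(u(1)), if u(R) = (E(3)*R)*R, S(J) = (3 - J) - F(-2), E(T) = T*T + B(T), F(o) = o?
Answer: -9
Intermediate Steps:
E(T) = T + T² (E(T) = T*T + T = T² + T = T + T²)
S(J) = 5 - J (S(J) = (3 - J) - 1*(-2) = (3 - J) + 2 = 5 - J)
u(R) = 12*R² (u(R) = ((3*(1 + 3))*R)*R = ((3*4)*R)*R = (12*R)*R = 12*R²)
S(-1*(-2))*Z(u(1)) = (5 - (-1)*(-2))*(-3) = (5 - 1*2)*(-3) = (5 - 2)*(-3) = 3*(-3) = -9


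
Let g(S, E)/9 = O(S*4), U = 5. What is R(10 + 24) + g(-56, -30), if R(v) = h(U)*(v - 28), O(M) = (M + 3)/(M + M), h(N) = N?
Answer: 15429/448 ≈ 34.440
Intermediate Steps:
O(M) = (3 + M)/(2*M) (O(M) = (3 + M)/((2*M)) = (3 + M)*(1/(2*M)) = (3 + M)/(2*M))
g(S, E) = 9*(3 + 4*S)/(8*S) (g(S, E) = 9*((3 + S*4)/(2*((S*4)))) = 9*((3 + 4*S)/(2*((4*S)))) = 9*((1/(4*S))*(3 + 4*S)/2) = 9*((3 + 4*S)/(8*S)) = 9*(3 + 4*S)/(8*S))
R(v) = -140 + 5*v (R(v) = 5*(v - 28) = 5*(-28 + v) = -140 + 5*v)
R(10 + 24) + g(-56, -30) = (-140 + 5*(10 + 24)) + (9/8)*(3 + 4*(-56))/(-56) = (-140 + 5*34) + (9/8)*(-1/56)*(3 - 224) = (-140 + 170) + (9/8)*(-1/56)*(-221) = 30 + 1989/448 = 15429/448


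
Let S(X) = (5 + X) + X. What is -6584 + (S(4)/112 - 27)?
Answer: -740419/112 ≈ -6610.9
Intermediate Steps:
S(X) = 5 + 2*X
-6584 + (S(4)/112 - 27) = -6584 + ((5 + 2*4)/112 - 27) = -6584 + ((5 + 8)/112 - 27) = -6584 + ((1/112)*13 - 27) = -6584 + (13/112 - 27) = -6584 - 3011/112 = -740419/112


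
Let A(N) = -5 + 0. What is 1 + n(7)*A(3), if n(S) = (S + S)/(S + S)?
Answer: -4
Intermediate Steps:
A(N) = -5
n(S) = 1 (n(S) = (2*S)/((2*S)) = (2*S)*(1/(2*S)) = 1)
1 + n(7)*A(3) = 1 + 1*(-5) = 1 - 5 = -4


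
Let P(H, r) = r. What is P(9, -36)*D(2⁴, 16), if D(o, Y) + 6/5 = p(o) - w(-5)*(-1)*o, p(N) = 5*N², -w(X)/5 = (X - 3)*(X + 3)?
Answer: 216/5 ≈ 43.200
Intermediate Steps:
w(X) = -5*(-3 + X)*(3 + X) (w(X) = -5*(X - 3)*(X + 3) = -5*(-3 + X)*(3 + X))
D(o, Y) = -6/5 - 80*o + 5*o² (D(o, Y) = -6/5 + (5*o² - (45 - 5*(-5)²)*(-1)*o) = -6/5 + (5*o² - (45 - 5*25)*(-1)*o) = -6/5 + (5*o² - (45 - 125)*(-1)*o) = -6/5 + (5*o² - (-80*(-1))*o) = -6/5 + (5*o² - 80*o) = -6/5 + (-80*o + 5*o²) = -6/5 - 80*o + 5*o²)
P(9, -36)*D(2⁴, 16) = -36*(-6/5 - 80*2⁴ + 5*(2⁴)²) = -36*(-6/5 - 80*16 + 5*16²) = -36*(-6/5 - 1280 + 5*256) = -36*(-6/5 - 1280 + 1280) = -36*(-6/5) = 216/5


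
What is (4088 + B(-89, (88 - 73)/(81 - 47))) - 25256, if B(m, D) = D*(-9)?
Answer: -719847/34 ≈ -21172.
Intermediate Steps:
B(m, D) = -9*D
(4088 + B(-89, (88 - 73)/(81 - 47))) - 25256 = (4088 - 9*(88 - 73)/(81 - 47)) - 25256 = (4088 - 135/34) - 25256 = 138857/34 - 25256 = -719847/34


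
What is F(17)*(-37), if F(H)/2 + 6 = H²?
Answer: -20942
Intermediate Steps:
F(H) = -12 + 2*H²
F(17)*(-37) = (-12 + 2*17²)*(-37) = (-12 + 2*289)*(-37) = (-12 + 578)*(-37) = 566*(-37) = -20942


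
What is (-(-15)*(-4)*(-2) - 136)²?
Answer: 256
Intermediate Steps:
(-(-15)*(-4)*(-2) - 136)² = (-3*20*(-2) - 136)² = (-60*(-2) - 136)² = (120 - 136)² = (-16)² = 256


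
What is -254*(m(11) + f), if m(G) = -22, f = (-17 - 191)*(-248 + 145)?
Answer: -5436108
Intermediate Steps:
f = 21424 (f = -208*(-103) = 21424)
-254*(m(11) + f) = -254*(-22 + 21424) = -254*21402 = -5436108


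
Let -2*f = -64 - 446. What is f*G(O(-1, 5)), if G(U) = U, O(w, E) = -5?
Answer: -1275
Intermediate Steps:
f = 255 (f = -(-64 - 446)/2 = -½*(-510) = 255)
f*G(O(-1, 5)) = 255*(-5) = -1275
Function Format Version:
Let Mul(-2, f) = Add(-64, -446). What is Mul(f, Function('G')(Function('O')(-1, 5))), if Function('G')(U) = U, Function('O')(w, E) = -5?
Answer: -1275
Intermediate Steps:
f = 255 (f = Mul(Rational(-1, 2), Add(-64, -446)) = Mul(Rational(-1, 2), -510) = 255)
Mul(f, Function('G')(Function('O')(-1, 5))) = Mul(255, -5) = -1275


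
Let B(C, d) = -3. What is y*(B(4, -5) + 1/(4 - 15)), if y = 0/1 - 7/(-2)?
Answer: -119/11 ≈ -10.818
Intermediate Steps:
y = 7/2 (y = 0*1 - 7*(-½) = 0 + 7/2 = 7/2 ≈ 3.5000)
y*(B(4, -5) + 1/(4 - 15)) = 7*(-3 + 1/(4 - 15))/2 = 7*(-3 + 1/(-11))/2 = 7*(-3 - 1/11)/2 = (7/2)*(-34/11) = -119/11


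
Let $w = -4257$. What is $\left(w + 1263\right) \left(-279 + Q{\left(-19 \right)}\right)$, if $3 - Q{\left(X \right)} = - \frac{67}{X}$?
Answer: $\frac{15901134}{19} \approx 8.369 \cdot 10^{5}$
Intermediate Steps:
$Q{\left(X \right)} = 3 + \frac{67}{X}$ ($Q{\left(X \right)} = 3 - - \frac{67}{X} = 3 + \frac{67}{X}$)
$\left(w + 1263\right) \left(-279 + Q{\left(-19 \right)}\right) = \left(-4257 + 1263\right) \left(-279 + \left(3 + \frac{67}{-19}\right)\right) = - 2994 \left(-279 + \left(3 + 67 \left(- \frac{1}{19}\right)\right)\right) = - 2994 \left(-279 + \left(3 - \frac{67}{19}\right)\right) = - 2994 \left(-279 - \frac{10}{19}\right) = \left(-2994\right) \left(- \frac{5311}{19}\right) = \frac{15901134}{19}$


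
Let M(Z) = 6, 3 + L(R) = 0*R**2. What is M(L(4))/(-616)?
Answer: -3/308 ≈ -0.0097403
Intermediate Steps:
L(R) = -3 (L(R) = -3 + 0*R**2 = -3 + 0 = -3)
M(L(4))/(-616) = 6/(-616) = 6*(-1/616) = -3/308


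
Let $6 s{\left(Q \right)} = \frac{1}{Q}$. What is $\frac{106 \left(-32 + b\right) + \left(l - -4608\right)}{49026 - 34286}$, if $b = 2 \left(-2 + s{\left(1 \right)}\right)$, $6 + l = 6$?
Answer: $\frac{1241}{22110} \approx 0.056128$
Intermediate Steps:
$l = 0$ ($l = -6 + 6 = 0$)
$s{\left(Q \right)} = \frac{1}{6 Q}$
$b = - \frac{11}{3}$ ($b = 2 \left(-2 + \frac{1}{6 \cdot 1}\right) = 2 \left(-2 + \frac{1}{6} \cdot 1\right) = 2 \left(-2 + \frac{1}{6}\right) = 2 \left(- \frac{11}{6}\right) = - \frac{11}{3} \approx -3.6667$)
$\frac{106 \left(-32 + b\right) + \left(l - -4608\right)}{49026 - 34286} = \frac{106 \left(-32 - \frac{11}{3}\right) + \left(0 - -4608\right)}{49026 - 34286} = \frac{106 \left(- \frac{107}{3}\right) + \left(0 + 4608\right)}{14740} = \left(- \frac{11342}{3} + 4608\right) \frac{1}{14740} = \frac{2482}{3} \cdot \frac{1}{14740} = \frac{1241}{22110}$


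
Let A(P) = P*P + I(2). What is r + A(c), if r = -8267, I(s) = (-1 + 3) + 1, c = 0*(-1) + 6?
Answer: -8228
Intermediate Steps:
c = 6 (c = 0 + 6 = 6)
I(s) = 3 (I(s) = 2 + 1 = 3)
A(P) = 3 + P² (A(P) = P*P + 3 = P² + 3 = 3 + P²)
r + A(c) = -8267 + (3 + 6²) = -8267 + (3 + 36) = -8267 + 39 = -8228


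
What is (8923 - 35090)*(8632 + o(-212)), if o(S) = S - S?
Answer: -225873544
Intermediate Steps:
o(S) = 0
(8923 - 35090)*(8632 + o(-212)) = (8923 - 35090)*(8632 + 0) = -26167*8632 = -225873544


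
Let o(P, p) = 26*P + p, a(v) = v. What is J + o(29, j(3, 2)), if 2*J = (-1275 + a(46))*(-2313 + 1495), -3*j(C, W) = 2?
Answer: 1510243/3 ≈ 5.0341e+5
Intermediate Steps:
j(C, W) = -⅔ (j(C, W) = -⅓*2 = -⅔)
o(P, p) = p + 26*P
J = 502661 (J = ((-1275 + 46)*(-2313 + 1495))/2 = (-1229*(-818))/2 = (½)*1005322 = 502661)
J + o(29, j(3, 2)) = 502661 + (-⅔ + 26*29) = 502661 + (-⅔ + 754) = 502661 + 2260/3 = 1510243/3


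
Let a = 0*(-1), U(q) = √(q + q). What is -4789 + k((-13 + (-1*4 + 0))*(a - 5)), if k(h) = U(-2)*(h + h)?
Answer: -4789 + 340*I ≈ -4789.0 + 340.0*I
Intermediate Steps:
U(q) = √2*√q (U(q) = √(2*q) = √2*√q)
a = 0
k(h) = 4*I*h (k(h) = (√2*√(-2))*(h + h) = (√2*(I*√2))*(2*h) = (2*I)*(2*h) = 4*I*h)
-4789 + k((-13 + (-1*4 + 0))*(a - 5)) = -4789 + 4*I*((-13 + (-1*4 + 0))*(0 - 5)) = -4789 + 4*I*((-13 + (-4 + 0))*(-5)) = -4789 + 4*I*((-13 - 4)*(-5)) = -4789 + 4*I*(-17*(-5)) = -4789 + 4*I*85 = -4789 + 340*I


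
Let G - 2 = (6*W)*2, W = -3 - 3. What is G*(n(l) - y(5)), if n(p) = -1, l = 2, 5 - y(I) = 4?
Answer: 140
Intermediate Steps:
W = -6
y(I) = 1 (y(I) = 5 - 1*4 = 5 - 4 = 1)
G = -70 (G = 2 + (6*(-6))*2 = 2 - 36*2 = 2 - 72 = -70)
G*(n(l) - y(5)) = -70*(-1 - 1*1) = -70*(-1 - 1) = -70*(-2) = 140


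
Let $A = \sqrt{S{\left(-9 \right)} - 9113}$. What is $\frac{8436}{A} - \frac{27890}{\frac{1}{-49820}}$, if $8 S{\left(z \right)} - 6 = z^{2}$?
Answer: $1389479800 - \frac{16872 i \sqrt{145634}}{72817} \approx 1.3895 \cdot 10^{9} - 88.423 i$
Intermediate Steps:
$S{\left(z \right)} = \frac{3}{4} + \frac{z^{2}}{8}$
$A = \frac{i \sqrt{145634}}{4}$ ($A = \sqrt{\left(\frac{3}{4} + \frac{\left(-9\right)^{2}}{8}\right) - 9113} = \sqrt{\left(\frac{3}{4} + \frac{1}{8} \cdot 81\right) - 9113} = \sqrt{\left(\frac{3}{4} + \frac{81}{8}\right) - 9113} = \sqrt{\frac{87}{8} - 9113} = \sqrt{- \frac{72817}{8}} = \frac{i \sqrt{145634}}{4} \approx 95.405 i$)
$\frac{8436}{A} - \frac{27890}{\frac{1}{-49820}} = \frac{8436}{\frac{1}{4} i \sqrt{145634}} - \frac{27890}{\frac{1}{-49820}} = 8436 \left(- \frac{2 i \sqrt{145634}}{72817}\right) - \frac{27890}{- \frac{1}{49820}} = - \frac{16872 i \sqrt{145634}}{72817} - -1389479800 = - \frac{16872 i \sqrt{145634}}{72817} + 1389479800 = 1389479800 - \frac{16872 i \sqrt{145634}}{72817}$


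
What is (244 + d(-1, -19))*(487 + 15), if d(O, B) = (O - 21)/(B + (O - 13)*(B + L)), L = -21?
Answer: 66254964/541 ≈ 1.2247e+5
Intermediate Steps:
d(O, B) = (-21 + O)/(B + (-21 + B)*(-13 + O)) (d(O, B) = (O - 21)/(B + (O - 13)*(B - 21)) = (-21 + O)/(B + (-13 + O)*(-21 + B)) = (-21 + O)/(B + (-21 + B)*(-13 + O)))
(244 + d(-1, -19))*(487 + 15) = (244 + (-21 - 1)/(273 - 21*(-1) - 12*(-19) - 19*(-1)))*(487 + 15) = (244 - 22/(273 + 21 + 228 + 19))*502 = (244 - 22/541)*502 = (131982/541)*502 = 66254964/541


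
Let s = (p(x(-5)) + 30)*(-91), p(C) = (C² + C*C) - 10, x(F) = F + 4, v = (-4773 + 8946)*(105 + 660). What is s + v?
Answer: 3190343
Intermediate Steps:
v = 3192345 (v = 4173*765 = 3192345)
x(F) = 4 + F
p(C) = -10 + 2*C² (p(C) = (C² + C²) - 10 = 2*C² - 10 = -10 + 2*C²)
s = -2002 (s = ((-10 + 2*(4 - 5)²) + 30)*(-91) = ((-10 + 2*(-1)²) + 30)*(-91) = ((-10 + 2*1) + 30)*(-91) = ((-10 + 2) + 30)*(-91) = (-8 + 30)*(-91) = 22*(-91) = -2002)
s + v = -2002 + 3192345 = 3190343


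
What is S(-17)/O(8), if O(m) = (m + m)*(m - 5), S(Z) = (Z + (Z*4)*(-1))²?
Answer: 867/16 ≈ 54.188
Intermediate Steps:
S(Z) = 9*Z² (S(Z) = (Z + (4*Z)*(-1))² = (Z - 4*Z)² = (-3*Z)² = 9*Z²)
O(m) = 2*m*(-5 + m) (O(m) = (2*m)*(-5 + m) = 2*m*(-5 + m))
S(-17)/O(8) = (9*(-17)²)/((2*8*(-5 + 8))) = (9*289)/((2*8*3)) = 2601/48 = 2601*(1/48) = 867/16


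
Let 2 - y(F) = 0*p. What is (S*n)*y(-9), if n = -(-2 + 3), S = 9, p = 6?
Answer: -18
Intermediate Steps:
y(F) = 2 (y(F) = 2 - 0*6 = 2 - 1*0 = 2 + 0 = 2)
n = -1 (n = -1*1 = -1)
(S*n)*y(-9) = (9*(-1))*2 = -9*2 = -18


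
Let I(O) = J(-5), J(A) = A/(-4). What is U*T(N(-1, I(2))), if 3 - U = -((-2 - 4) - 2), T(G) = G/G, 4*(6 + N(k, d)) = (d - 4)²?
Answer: -5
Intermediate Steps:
J(A) = -A/4 (J(A) = A*(-¼) = -A/4)
I(O) = 5/4 (I(O) = -¼*(-5) = 5/4)
N(k, d) = -6 + (-4 + d)²/4 (N(k, d) = -6 + (d - 4)²/4 = -6 + (-4 + d)²/4)
T(G) = 1
U = -5 (U = 3 - (-1)*((-2 - 4) - 2) = 3 - (-1)*(-6 - 2) = 3 - (-1)*(-8) = 3 - 1*8 = 3 - 8 = -5)
U*T(N(-1, I(2))) = -5*1 = -5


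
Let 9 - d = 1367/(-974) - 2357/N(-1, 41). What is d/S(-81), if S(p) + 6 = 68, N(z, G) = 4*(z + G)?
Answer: 1958499/4831040 ≈ 0.40540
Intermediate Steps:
N(z, G) = 4*G + 4*z (N(z, G) = 4*(G + z) = 4*G + 4*z)
S(p) = 62 (S(p) = -6 + 68 = 62)
d = 1958499/77920 (d = 9 - (1367/(-974) - 2357/(4*41 + 4*(-1))) = 9 - (1367*(-1/974) - 2357/(164 - 4)) = 9 - (-1367/974 - 2357/160) = 9 - 1*(-1257219/77920) = 9 + 1257219/77920 = 1958499/77920 ≈ 25.135)
d/S(-81) = (1958499/77920)/62 = (1958499/77920)*(1/62) = 1958499/4831040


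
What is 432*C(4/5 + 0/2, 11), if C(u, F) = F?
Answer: 4752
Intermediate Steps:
432*C(4/5 + 0/2, 11) = 432*11 = 4752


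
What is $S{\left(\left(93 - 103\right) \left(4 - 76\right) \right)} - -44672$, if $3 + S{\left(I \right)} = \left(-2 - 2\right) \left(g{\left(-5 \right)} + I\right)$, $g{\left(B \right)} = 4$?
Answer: $41773$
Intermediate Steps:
$S{\left(I \right)} = -19 - 4 I$ ($S{\left(I \right)} = -3 + \left(-2 - 2\right) \left(4 + I\right) = -3 - 4 \left(4 + I\right) = -3 - \left(16 + 4 I\right) = -19 - 4 I$)
$S{\left(\left(93 - 103\right) \left(4 - 76\right) \right)} - -44672 = \left(-19 - 4 \left(93 - 103\right) \left(4 - 76\right)\right) - -44672 = \left(-19 - 4 \left(\left(-10\right) \left(-72\right)\right)\right) + 44672 = \left(-19 - 2880\right) + 44672 = -2899 + 44672 = 41773$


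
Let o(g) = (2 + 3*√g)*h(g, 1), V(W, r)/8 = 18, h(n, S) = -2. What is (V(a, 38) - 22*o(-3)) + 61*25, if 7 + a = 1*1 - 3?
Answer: 1757 + 132*I*√3 ≈ 1757.0 + 228.63*I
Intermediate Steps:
a = -9 (a = -7 + (1*1 - 3) = -7 + (1 - 3) = -7 - 2 = -9)
V(W, r) = 144 (V(W, r) = 8*18 = 144)
o(g) = -4 - 6*√g (o(g) = (2 + 3*√g)*(-2) = -4 - 6*√g)
(V(a, 38) - 22*o(-3)) + 61*25 = (144 - 22*(-4 - 6*I*√3)) + 61*25 = (144 - 22*(-4 - 6*I*√3)) + 1525 = (144 + (88 + 132*I*√3)) + 1525 = (232 + 132*I*√3) + 1525 = 1757 + 132*I*√3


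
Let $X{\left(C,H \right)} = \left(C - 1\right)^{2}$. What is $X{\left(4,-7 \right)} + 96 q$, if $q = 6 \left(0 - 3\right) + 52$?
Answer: $3273$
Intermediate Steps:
$X{\left(C,H \right)} = \left(-1 + C\right)^{2}$
$q = 34$ ($q = 6 \left(-3\right) + 52 = -18 + 52 = 34$)
$X{\left(4,-7 \right)} + 96 q = \left(-1 + 4\right)^{2} + 96 \cdot 34 = 3^{2} + 3264 = 9 + 3264 = 3273$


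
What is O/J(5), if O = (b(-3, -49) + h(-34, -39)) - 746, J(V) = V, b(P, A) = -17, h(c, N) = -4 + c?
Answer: -801/5 ≈ -160.20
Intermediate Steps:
O = -801 (O = (-17 + (-4 - 34)) - 746 = (-17 - 38) - 746 = -55 - 746 = -801)
O/J(5) = -801/5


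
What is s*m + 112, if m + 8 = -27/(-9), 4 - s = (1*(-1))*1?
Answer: 87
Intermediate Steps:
s = 5 (s = 4 - 1*(-1) = 4 + 1 = 5)
m = -5 (m = -8 - 27/(-9) = -8 - 27*(-⅑) = -8 + 3 = -5)
s*m + 112 = 5*(-5) + 112 = -25 + 112 = 87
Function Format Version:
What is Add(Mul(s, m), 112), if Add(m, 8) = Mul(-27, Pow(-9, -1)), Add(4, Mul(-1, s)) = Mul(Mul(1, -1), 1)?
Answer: 87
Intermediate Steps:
s = 5 (s = Add(4, Mul(-1, Mul(Mul(1, -1), 1))) = Add(4, Mul(-1, Mul(-1, 1))) = Add(4, Mul(-1, -1)) = Add(4, 1) = 5)
m = -5 (m = Add(-8, Mul(-27, Pow(-9, -1))) = Add(-8, Mul(-27, Rational(-1, 9))) = Add(-8, 3) = -5)
Add(Mul(s, m), 112) = Add(Mul(5, -5), 112) = Add(-25, 112) = 87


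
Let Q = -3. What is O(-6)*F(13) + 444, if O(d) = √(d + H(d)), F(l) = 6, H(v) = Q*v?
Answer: 444 + 12*√3 ≈ 464.78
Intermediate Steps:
H(v) = -3*v
O(d) = √2*√(-d) (O(d) = √(d - 3*d) = √(-2*d) = √2*√(-d))
O(-6)*F(13) + 444 = (√2*√(-1*(-6)))*6 + 444 = (√2*√6)*6 + 444 = (2*√3)*6 + 444 = 12*√3 + 444 = 444 + 12*√3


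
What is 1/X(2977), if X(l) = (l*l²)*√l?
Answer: √2977/78544420275841 ≈ 6.9466e-13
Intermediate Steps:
X(l) = l^(7/2) (X(l) = l³*√l = l^(7/2))
1/X(2977) = 1/(2977^(7/2)) = 1/(26383748833*√2977) = √2977/78544420275841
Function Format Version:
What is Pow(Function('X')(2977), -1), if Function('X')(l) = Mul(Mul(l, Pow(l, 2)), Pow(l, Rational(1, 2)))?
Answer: Mul(Rational(1, 78544420275841), Pow(2977, Rational(1, 2))) ≈ 6.9466e-13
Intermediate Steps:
Function('X')(l) = Pow(l, Rational(7, 2)) (Function('X')(l) = Mul(Pow(l, 3), Pow(l, Rational(1, 2))) = Pow(l, Rational(7, 2)))
Pow(Function('X')(2977), -1) = Pow(Pow(2977, Rational(7, 2)), -1) = Pow(Mul(26383748833, Pow(2977, Rational(1, 2))), -1) = Mul(Rational(1, 78544420275841), Pow(2977, Rational(1, 2)))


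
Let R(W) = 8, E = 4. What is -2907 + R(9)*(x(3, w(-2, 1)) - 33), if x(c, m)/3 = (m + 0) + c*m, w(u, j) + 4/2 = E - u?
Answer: -2787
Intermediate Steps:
w(u, j) = 2 - u (w(u, j) = -2 + (4 - u) = 2 - u)
x(c, m) = 3*m + 3*c*m (x(c, m) = 3*((m + 0) + c*m) = 3*(m + c*m) = 3*m + 3*c*m)
-2907 + R(9)*(x(3, w(-2, 1)) - 33) = -2907 + 8*(3*(2 - 1*(-2))*(1 + 3) - 33) = -2907 + 8*(3*(2 + 2)*4 - 33) = -2907 + 8*(3*4*4 - 33) = -2907 + 8*(48 - 33) = -2907 + 8*15 = -2907 + 120 = -2787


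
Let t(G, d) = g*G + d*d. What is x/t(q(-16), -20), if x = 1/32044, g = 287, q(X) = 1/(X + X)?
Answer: 8/100241643 ≈ 7.9807e-8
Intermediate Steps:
q(X) = 1/(2*X)
t(G, d) = d**2 + 287*G (t(G, d) = 287*G + d*d = 287*G + d**2 = d**2 + 287*G)
x = 1/32044 ≈ 3.1207e-5
x/t(q(-16), -20) = 1/(32044*((-20)**2 + 287*((1/2)/(-16)))) = 1/(32044*(400 + 287*((1/2)*(-1/16)))) = 1/(32044*(400 + 287*(-1/32))) = 1/(32044*(400 - 287/32)) = 1/(32044*(12513/32)) = (1/32044)*(32/12513) = 8/100241643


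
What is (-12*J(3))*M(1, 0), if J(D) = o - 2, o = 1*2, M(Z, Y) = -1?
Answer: 0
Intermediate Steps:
o = 2
J(D) = 0 (J(D) = 2 - 2 = 0)
(-12*J(3))*M(1, 0) = -12*0*(-1) = 0*(-1) = 0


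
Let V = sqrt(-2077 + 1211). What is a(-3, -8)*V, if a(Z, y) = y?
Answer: -8*I*sqrt(866) ≈ -235.42*I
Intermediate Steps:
V = I*sqrt(866) (V = sqrt(-866) = I*sqrt(866) ≈ 29.428*I)
a(-3, -8)*V = -8*I*sqrt(866)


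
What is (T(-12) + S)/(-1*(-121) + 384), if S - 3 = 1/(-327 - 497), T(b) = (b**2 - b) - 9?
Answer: 123599/416120 ≈ 0.29703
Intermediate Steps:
T(b) = -9 + b**2 - b
S = 2471/824 (S = 3 + 1/(-327 - 497) = 3 + 1/(-824) = 3 - 1/824 = 2471/824 ≈ 2.9988)
(T(-12) + S)/(-1*(-121) + 384) = ((-9 + (-12)**2 - 1*(-12)) + 2471/824)/(-1*(-121) + 384) = ((-9 + 144 + 12) + 2471/824)/(121 + 384) = (147 + 2471/824)/505 = (123599/824)*(1/505) = 123599/416120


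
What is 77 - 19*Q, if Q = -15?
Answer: 362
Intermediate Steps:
77 - 19*Q = 77 - 19*(-15) = 77 + 285 = 362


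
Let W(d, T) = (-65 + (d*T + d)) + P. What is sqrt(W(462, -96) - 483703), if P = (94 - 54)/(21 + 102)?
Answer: I*sqrt(7982932962)/123 ≈ 726.4*I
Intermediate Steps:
P = 40/123 ≈ 0.32520
W(d, T) = -7955/123 + d + T*d (W(d, T) = (-65 + (d*T + d)) + 40/123 = (-65 + (T*d + d)) + 40/123 = (-65 + (d + T*d)) + 40/123 = (-65 + d + T*d) + 40/123 = -7955/123 + d + T*d)
sqrt(W(462, -96) - 483703) = sqrt((-7955/123 + 462 - 96*462) - 483703) = sqrt((-7955/123 + 462 - 44352) - 483703) = sqrt(-5406425/123 - 483703) = sqrt(-64901894/123) = I*sqrt(7982932962)/123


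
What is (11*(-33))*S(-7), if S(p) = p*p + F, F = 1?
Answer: -18150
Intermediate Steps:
S(p) = 1 + p**2 (S(p) = p*p + 1 = p**2 + 1 = 1 + p**2)
(11*(-33))*S(-7) = (11*(-33))*(1 + (-7)**2) = -363*(1 + 49) = -363*50 = -18150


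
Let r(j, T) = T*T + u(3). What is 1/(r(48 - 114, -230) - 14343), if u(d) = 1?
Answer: 1/38558 ≈ 2.5935e-5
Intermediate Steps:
r(j, T) = 1 + T² (r(j, T) = T*T + 1 = T² + 1 = 1 + T²)
1/(r(48 - 114, -230) - 14343) = 1/((1 + (-230)²) - 14343) = 1/((1 + 52900) - 14343) = 1/(52901 - 14343) = 1/38558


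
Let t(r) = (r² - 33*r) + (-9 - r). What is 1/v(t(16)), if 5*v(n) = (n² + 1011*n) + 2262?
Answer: -5/209796 ≈ -2.3833e-5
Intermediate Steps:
t(r) = -9 + r² - 34*r
v(n) = 2262/5 + n²/5 + 1011*n/5 (v(n) = ((n² + 1011*n) + 2262)/5 = (2262 + n² + 1011*n)/5 = 2262/5 + n²/5 + 1011*n/5)
1/v(t(16)) = 1/(2262/5 + (-9 + 16² - 34*16)²/5 + 1011*(-9 + 16² - 34*16)/5) = 1/(2262/5 + (-9 + 256 - 544)²/5 + 1011*(-9 + 256 - 544)/5) = 1/(2262/5 + (⅕)*(-297)² + (1011/5)*(-297)) = 1/(2262/5 + (⅕)*88209 - 300267/5) = 1/(2262/5 + 88209/5 - 300267/5) = 1/(-209796/5) = -5/209796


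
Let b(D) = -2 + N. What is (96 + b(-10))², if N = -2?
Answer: 8464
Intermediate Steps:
b(D) = -4 (b(D) = -2 - 2 = -4)
(96 + b(-10))² = (96 - 4)² = 92² = 8464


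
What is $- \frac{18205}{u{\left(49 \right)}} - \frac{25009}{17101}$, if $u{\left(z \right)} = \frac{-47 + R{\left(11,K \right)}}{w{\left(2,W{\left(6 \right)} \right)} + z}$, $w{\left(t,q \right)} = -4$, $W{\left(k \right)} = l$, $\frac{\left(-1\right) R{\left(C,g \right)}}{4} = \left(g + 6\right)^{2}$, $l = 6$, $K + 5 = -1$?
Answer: $\frac{14008391302}{803747} \approx 17429.0$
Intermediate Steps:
$K = -6$ ($K = -5 - 1 = -6$)
$R{\left(C,g \right)} = - 4 \left(6 + g\right)^{2}$ ($R{\left(C,g \right)} = - 4 \left(g + 6\right)^{2} = - 4 \left(6 + g\right)^{2}$)
$W{\left(k \right)} = 6$
$u{\left(z \right)} = - \frac{47}{-4 + z}$ ($u{\left(z \right)} = \frac{-47 - 4 \left(6 - 6\right)^{2}}{-4 + z} = \frac{-47 - 4 \cdot 0^{2}}{-4 + z} = \frac{-47 - 0}{-4 + z} = \frac{-47 + 0}{-4 + z} = - \frac{47}{-4 + z}$)
$- \frac{18205}{u{\left(49 \right)}} - \frac{25009}{17101} = - \frac{18205}{\left(-47\right) \frac{1}{-4 + 49}} - \frac{25009}{17101} = - \frac{18205}{\left(-47\right) \frac{1}{45}} - \frac{25009}{17101} = - \frac{18205}{- \frac{47}{45}} - \frac{25009}{17101} = \left(-18205\right) \left(- \frac{45}{47}\right) - \frac{25009}{17101} = \frac{819225}{47} - \frac{25009}{17101} = \frac{14008391302}{803747}$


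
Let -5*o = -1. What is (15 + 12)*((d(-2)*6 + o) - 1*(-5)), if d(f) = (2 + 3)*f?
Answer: -7398/5 ≈ -1479.6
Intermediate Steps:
o = 1/5 (o = -1/5*(-1) = 1/5 ≈ 0.20000)
d(f) = 5*f
(15 + 12)*((d(-2)*6 + o) - 1*(-5)) = (15 + 12)*(((5*(-2))*6 + 1/5) - 1*(-5)) = 27*((-10*6 + 1/5) + 5) = 27*((-60 + 1/5) + 5) = 27*(-299/5 + 5) = 27*(-274/5) = -7398/5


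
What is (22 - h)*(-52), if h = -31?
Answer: -2756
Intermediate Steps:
(22 - h)*(-52) = (22 - 1*(-31))*(-52) = (22 + 31)*(-52) = 53*(-52) = -2756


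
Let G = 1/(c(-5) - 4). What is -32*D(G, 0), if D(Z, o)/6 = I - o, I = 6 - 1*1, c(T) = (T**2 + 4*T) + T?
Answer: -960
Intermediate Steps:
c(T) = T**2 + 5*T
I = 5 (I = 6 - 1 = 5)
G = -1/4 (G = 1/(-5*(5 - 5) - 4) = 1/(-5*0 - 4) = 1/(0 - 4) = 1/(-4) = -1/4 ≈ -0.25000)
D(Z, o) = 30 - 6*o (D(Z, o) = 6*(5 - o) = 30 - 6*o)
-32*D(G, 0) = -32*(30 - 6*0) = -32*(30 + 0) = -32*30 = -960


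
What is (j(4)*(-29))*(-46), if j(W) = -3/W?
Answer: -2001/2 ≈ -1000.5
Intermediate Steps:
(j(4)*(-29))*(-46) = (-3/4*(-29))*(-46) = (-3*¼*(-29))*(-46) = -¾*(-29)*(-46) = (87/4)*(-46) = -2001/2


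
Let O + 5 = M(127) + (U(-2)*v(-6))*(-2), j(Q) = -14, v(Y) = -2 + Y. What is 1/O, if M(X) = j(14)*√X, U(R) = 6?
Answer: -13/2373 - 2*√127/2373 ≈ -0.014976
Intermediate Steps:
M(X) = -14*√X
O = 91 - 14*√127 (O = -5 + (-14*√127 + (6*(-2 - 6))*(-2)) = -5 + (-14*√127 + (6*(-8))*(-2)) = -5 + (-14*√127 - 48*(-2)) = -5 + (-14*√127 + 96) = -5 + (96 - 14*√127) = 91 - 14*√127 ≈ -66.772)
1/O = 1/(91 - 14*√127)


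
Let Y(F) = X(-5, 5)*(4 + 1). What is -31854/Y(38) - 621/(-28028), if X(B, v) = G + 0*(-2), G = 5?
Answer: -892788387/700700 ≈ -1274.1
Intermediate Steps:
X(B, v) = 5 (X(B, v) = 5 + 0*(-2) = 5 + 0 = 5)
Y(F) = 25 (Y(F) = 5*(4 + 1) = 5*5 = 25)
-31854/Y(38) - 621/(-28028) = -31854/25 - 621/(-28028) = -31854*1/25 - 621*(-1/28028) = -31854/25 + 621/28028 = -892788387/700700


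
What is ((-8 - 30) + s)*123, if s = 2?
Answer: -4428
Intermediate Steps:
((-8 - 30) + s)*123 = ((-8 - 30) + 2)*123 = (-38 + 2)*123 = -36*123 = -4428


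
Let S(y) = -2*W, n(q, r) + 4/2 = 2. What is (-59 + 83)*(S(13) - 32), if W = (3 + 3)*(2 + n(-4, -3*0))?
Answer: -1344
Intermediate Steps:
n(q, r) = 0 (n(q, r) = -2 + 2 = 0)
W = 12 (W = (3 + 3)*(2 + 0) = 6*2 = 12)
S(y) = -24 (S(y) = -2*12 = -24)
(-59 + 83)*(S(13) - 32) = (-59 + 83)*(-24 - 32) = 24*(-56) = -1344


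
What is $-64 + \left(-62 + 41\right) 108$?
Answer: $-2332$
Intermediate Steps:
$-64 + \left(-62 + 41\right) 108 = -64 - 2268 = -2332$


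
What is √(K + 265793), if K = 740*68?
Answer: √316113 ≈ 562.24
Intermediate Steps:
K = 50320
√(K + 265793) = √(50320 + 265793) = √316113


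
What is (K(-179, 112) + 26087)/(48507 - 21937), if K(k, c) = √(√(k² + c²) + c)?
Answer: 26087/26570 + √(112 + √44585)/26570 ≈ 0.98250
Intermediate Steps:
K(k, c) = √(c + √(c² + k²)) (K(k, c) = √(√(c² + k²) + c) = √(c + √(c² + k²)))
(K(-179, 112) + 26087)/(48507 - 21937) = (√(112 + √(112² + (-179)²)) + 26087)/(48507 - 21937) = (√(112 + √(12544 + 32041)) + 26087)/26570 = (√(112 + √44585) + 26087)*(1/26570) = (26087 + √(112 + √44585))*(1/26570) = 26087/26570 + √(112 + √44585)/26570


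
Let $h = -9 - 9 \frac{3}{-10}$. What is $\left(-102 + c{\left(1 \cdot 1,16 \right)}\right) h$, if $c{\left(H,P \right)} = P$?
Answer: $\frac{2709}{5} \approx 541.8$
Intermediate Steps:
$h = - \frac{63}{10}$ ($h = -9 - 9 \cdot 3 \left(- \frac{1}{10}\right) = -9 - - \frac{27}{10} = -9 + \frac{27}{10} = - \frac{63}{10} \approx -6.3$)
$\left(-102 + c{\left(1 \cdot 1,16 \right)}\right) h = \left(-102 + 16\right) \left(- \frac{63}{10}\right) = \left(-86\right) \left(- \frac{63}{10}\right) = \frac{2709}{5}$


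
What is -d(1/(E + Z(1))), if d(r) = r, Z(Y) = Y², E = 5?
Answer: -⅙ ≈ -0.16667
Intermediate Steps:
-d(1/(E + Z(1))) = -1/(5 + 1²) = -1/(5 + 1) = -1/6 = -1*⅙ = -⅙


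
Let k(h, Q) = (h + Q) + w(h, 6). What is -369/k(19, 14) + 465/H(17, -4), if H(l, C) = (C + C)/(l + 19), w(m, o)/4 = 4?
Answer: -205803/98 ≈ -2100.0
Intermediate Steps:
w(m, o) = 16 (w(m, o) = 4*4 = 16)
H(l, C) = 2*C/(19 + l) (H(l, C) = (2*C)/(19 + l) = 2*C/(19 + l))
k(h, Q) = 16 + Q + h (k(h, Q) = (h + Q) + 16 = (Q + h) + 16 = 16 + Q + h)
-369/k(19, 14) + 465/H(17, -4) = -369/(16 + 14 + 19) + 465/((2*(-4)/(19 + 17))) = -369/49 + 465/((2*(-4)/36)) = -369*1/49 + 465/((2*(-4)*(1/36))) = -369/49 + 465/(-2/9) = -369/49 + 465*(-9/2) = -369/49 - 4185/2 = -205803/98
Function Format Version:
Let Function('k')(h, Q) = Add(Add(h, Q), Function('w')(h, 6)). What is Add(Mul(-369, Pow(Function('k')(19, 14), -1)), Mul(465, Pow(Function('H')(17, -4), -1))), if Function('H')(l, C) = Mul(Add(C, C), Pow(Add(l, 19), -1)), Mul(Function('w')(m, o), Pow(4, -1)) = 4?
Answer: Rational(-205803, 98) ≈ -2100.0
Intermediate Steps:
Function('w')(m, o) = 16 (Function('w')(m, o) = Mul(4, 4) = 16)
Function('H')(l, C) = Mul(2, C, Pow(Add(19, l), -1)) (Function('H')(l, C) = Mul(Mul(2, C), Pow(Add(19, l), -1)) = Mul(2, C, Pow(Add(19, l), -1)))
Function('k')(h, Q) = Add(16, Q, h) (Function('k')(h, Q) = Add(Add(h, Q), 16) = Add(Add(Q, h), 16) = Add(16, Q, h))
Add(Mul(-369, Pow(Function('k')(19, 14), -1)), Mul(465, Pow(Function('H')(17, -4), -1))) = Add(Mul(-369, Pow(Add(16, 14, 19), -1)), Mul(465, Pow(Mul(2, -4, Pow(Add(19, 17), -1)), -1))) = Add(Mul(-369, Pow(49, -1)), Mul(465, Pow(Mul(2, -4, Pow(36, -1)), -1))) = Add(Mul(-369, Rational(1, 49)), Mul(465, Pow(Mul(2, -4, Rational(1, 36)), -1))) = Add(Rational(-369, 49), Mul(465, Pow(Rational(-2, 9), -1))) = Add(Rational(-369, 49), Mul(465, Rational(-9, 2))) = Add(Rational(-369, 49), Rational(-4185, 2)) = Rational(-205803, 98)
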